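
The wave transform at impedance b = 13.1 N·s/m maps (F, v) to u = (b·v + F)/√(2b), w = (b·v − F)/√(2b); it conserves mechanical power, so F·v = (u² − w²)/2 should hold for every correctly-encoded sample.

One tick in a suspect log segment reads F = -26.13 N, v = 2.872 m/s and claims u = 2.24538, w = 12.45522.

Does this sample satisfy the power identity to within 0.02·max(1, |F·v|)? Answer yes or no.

F·v = (-26.13)×2.872 = -75.04536 W.
(u² − w²)/2 = (5.04173 − 155.13251)/2 = -75.04539 W.
|Δ| = 0.00003;  2% of max(1, |F·v|) = 1.50091.

yes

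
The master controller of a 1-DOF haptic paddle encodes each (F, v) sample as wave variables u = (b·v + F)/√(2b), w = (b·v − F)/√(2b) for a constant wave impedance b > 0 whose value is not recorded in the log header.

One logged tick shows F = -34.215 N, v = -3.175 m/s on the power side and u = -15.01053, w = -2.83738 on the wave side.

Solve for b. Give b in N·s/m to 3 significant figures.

b = 15.8 N·s/m

u + w = -17.8479;  u + w = √(2b)·v, so √(2b) = -17.8479/(-3.175) = 5.6214.
b = (√(2b))²/2 = 31.6000/2 = 15.8000.
(Check via u − w = 2F/√(2b): u − w = -12.1731, 2F/√(2b) = -12.1731.)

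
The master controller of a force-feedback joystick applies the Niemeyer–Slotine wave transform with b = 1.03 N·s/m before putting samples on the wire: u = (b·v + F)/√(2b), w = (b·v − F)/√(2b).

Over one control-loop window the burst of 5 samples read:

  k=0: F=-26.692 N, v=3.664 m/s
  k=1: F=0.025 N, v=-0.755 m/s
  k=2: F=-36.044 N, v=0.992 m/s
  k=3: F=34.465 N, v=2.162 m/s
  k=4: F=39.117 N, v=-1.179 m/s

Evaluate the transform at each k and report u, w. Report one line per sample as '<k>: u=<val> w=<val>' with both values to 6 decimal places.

k=0: b·v=1.03×3.664=3.773920; √(2b)=1.435270; u=(3.773920+(-26.692))/1.435270=-15.967783, w=(3.773920−(-26.692))/1.435270=21.226612
k=1: b·v=1.03×(-0.755)=-0.777650; √(2b)=1.435270; u=(-0.777650+0.025)/1.435270=-0.524396, w=(-0.777650−0.025)/1.435270=-0.559233
k=2: b·v=1.03×0.992=1.021760; √(2b)=1.435270; u=(1.021760+(-36.044))/1.435270=-24.401151, w=(1.021760−(-36.044))/1.435270=25.824939
k=3: b·v=1.03×2.162=2.226860; √(2b)=1.435270; u=(2.226860+34.465)/1.435270=25.564430, w=(2.226860−34.465)/1.435270=-22.461376
k=4: b·v=1.03×(-1.179)=-1.214370; √(2b)=1.435270; u=(-1.214370+39.117)/1.435270=26.408014, w=(-1.214370−39.117)/1.435270=-28.100197

0: u=-15.967783 w=21.226612
1: u=-0.524396 w=-0.559233
2: u=-24.401151 w=25.824939
3: u=25.564430 w=-22.461376
4: u=26.408014 w=-28.100197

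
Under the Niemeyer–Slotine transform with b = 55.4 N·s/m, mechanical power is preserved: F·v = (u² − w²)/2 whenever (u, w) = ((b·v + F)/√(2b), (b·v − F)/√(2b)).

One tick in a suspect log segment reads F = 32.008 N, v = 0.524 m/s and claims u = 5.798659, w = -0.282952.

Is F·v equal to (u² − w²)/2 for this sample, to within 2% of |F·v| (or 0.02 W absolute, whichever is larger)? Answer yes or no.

F·v = 32.008×0.524 = 16.772192 W.
(u² − w²)/2 = (33.624446 − 0.080062)/2 = 16.772192 W.
|Δ| = 0.000000;  2% of max(1, |F·v|) = 0.335444.

yes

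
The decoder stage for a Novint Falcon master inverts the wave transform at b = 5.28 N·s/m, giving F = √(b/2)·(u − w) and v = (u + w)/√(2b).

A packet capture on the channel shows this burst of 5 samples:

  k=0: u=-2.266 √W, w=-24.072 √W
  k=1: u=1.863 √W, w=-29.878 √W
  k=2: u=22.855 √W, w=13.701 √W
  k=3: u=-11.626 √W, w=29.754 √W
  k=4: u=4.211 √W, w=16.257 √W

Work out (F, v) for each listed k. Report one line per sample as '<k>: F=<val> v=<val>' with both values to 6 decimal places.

k=0: u−w=21.806000, u+w=-26.338000; √(b/2)=1.624808, √(2b)=3.249615; F=1.624808×21.806=35.430556, v=-26.338000/3.249615=-8.104959
k=1: u−w=31.741000, u+w=-28.015000; √(b/2)=1.624808, √(2b)=3.249615; F=1.624808×31.741=51.573021, v=-28.015000/3.249615=-8.621020
k=2: u−w=9.154000, u+w=36.556000; √(b/2)=1.624808, √(2b)=3.249615; F=1.624808×9.154=14.873490, v=36.556000/3.249615=11.249331
k=3: u−w=-41.380000, u+w=18.128000; √(b/2)=1.624808, √(2b)=3.249615; F=1.624808×(-41.38)=-67.234542, v=18.128000/3.249615=5.578506
k=4: u−w=-12.046000, u+w=20.468000; √(b/2)=1.624808, √(2b)=3.249615; F=1.624808×(-12.046)=-19.572433, v=20.468000/3.249615=6.298592

0: F=35.430556 v=-8.104959
1: F=51.573021 v=-8.621020
2: F=14.873490 v=11.249331
3: F=-67.234542 v=5.578506
4: F=-19.572433 v=6.298592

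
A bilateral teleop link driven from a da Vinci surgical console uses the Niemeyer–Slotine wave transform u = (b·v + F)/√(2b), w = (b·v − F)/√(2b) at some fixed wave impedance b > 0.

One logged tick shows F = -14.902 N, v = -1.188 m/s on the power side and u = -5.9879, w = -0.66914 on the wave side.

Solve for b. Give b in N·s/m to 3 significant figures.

u + w = -6.65704;  u + w = √(2b)·v, so √(2b) = -6.65704/(-1.188) = 5.60357.
b = (√(2b))²/2 = 31.39999/2 = 15.69999.
(Check via u − w = 2F/√(2b): u − w = -5.31876, 2F/√(2b) = -5.31875.)

b = 15.7 N·s/m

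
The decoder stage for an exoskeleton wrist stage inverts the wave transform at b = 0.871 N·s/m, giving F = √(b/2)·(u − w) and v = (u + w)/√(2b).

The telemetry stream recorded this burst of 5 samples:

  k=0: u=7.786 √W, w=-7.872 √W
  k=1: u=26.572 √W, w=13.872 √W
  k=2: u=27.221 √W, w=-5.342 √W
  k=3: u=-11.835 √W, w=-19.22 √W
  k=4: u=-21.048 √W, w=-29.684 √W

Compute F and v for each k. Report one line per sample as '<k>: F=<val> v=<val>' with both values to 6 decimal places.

0: F=10.333094 v=-0.065159
1: F=8.381038 v=30.642911
2: F=21.489113 v=16.576903
3: F=4.873540 v=-23.529216
4: F=5.699106 v=-38.437746

k=0: u−w=15.658000, u+w=-0.086000; √(b/2)=0.659924, √(2b)=1.319848; F=0.659924×15.658=10.333094, v=-0.086000/1.319848=-0.065159
k=1: u−w=12.700000, u+w=40.444000; √(b/2)=0.659924, √(2b)=1.319848; F=0.659924×12.7=8.381038, v=40.444000/1.319848=30.642911
k=2: u−w=32.563000, u+w=21.879000; √(b/2)=0.659924, √(2b)=1.319848; F=0.659924×32.563=21.489113, v=21.879000/1.319848=16.576903
k=3: u−w=7.385000, u+w=-31.055000; √(b/2)=0.659924, √(2b)=1.319848; F=0.659924×7.385=4.873540, v=-31.055000/1.319848=-23.529216
k=4: u−w=8.636000, u+w=-50.732000; √(b/2)=0.659924, √(2b)=1.319848; F=0.659924×8.636=5.699106, v=-50.732000/1.319848=-38.437746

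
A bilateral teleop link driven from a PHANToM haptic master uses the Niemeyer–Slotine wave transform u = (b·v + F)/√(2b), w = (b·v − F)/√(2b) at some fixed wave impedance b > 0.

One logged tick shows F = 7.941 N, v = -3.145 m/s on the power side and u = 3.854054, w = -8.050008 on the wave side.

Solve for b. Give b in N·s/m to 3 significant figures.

u + w = -4.195954;  u + w = √(2b)·v, so √(2b) = -4.195954/(-3.145) = 1.334167.
b = (√(2b))²/2 = 1.780001/2 = 0.890000.
(Check via u − w = 2F/√(2b): u − w = 11.904062, 2F/√(2b) = 11.904060.)

b = 0.89 N·s/m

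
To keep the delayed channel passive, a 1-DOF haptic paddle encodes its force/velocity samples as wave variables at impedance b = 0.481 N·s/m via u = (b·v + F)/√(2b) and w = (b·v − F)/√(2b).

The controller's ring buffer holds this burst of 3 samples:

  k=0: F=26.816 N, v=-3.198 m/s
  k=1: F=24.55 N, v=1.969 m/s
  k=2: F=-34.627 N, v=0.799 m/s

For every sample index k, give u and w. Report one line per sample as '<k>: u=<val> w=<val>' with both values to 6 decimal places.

k=0: b·v=0.481×(-3.198)=-1.538238; √(2b)=0.980816; u=(-1.538238+26.816)/0.980816=25.772176, w=(-1.538238−26.816)/0.980816=-28.908825
k=1: b·v=0.481×1.969=0.947089; √(2b)=0.980816; u=(0.947089+24.55)/0.980816=25.995793, w=(0.947089−24.55)/0.980816=-24.064566
k=2: b·v=0.481×0.799=0.384319; √(2b)=0.980816; u=(0.384319+(-34.627))/0.980816=-34.912442, w=(0.384319−(-34.627))/0.980816=35.696114

0: u=25.772176 w=-28.908825
1: u=25.995793 w=-24.064566
2: u=-34.912442 w=35.696114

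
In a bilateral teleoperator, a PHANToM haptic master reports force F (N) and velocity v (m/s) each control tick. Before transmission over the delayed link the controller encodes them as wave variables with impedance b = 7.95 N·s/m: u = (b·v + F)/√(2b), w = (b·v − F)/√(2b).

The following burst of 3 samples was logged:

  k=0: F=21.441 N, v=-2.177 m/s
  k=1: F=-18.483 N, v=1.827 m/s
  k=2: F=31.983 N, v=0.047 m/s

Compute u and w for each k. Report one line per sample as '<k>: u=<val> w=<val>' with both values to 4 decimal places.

k=0: b·v=7.95×(-2.177)=-17.3072; √(2b)=3.9875; u=(-17.3072+21.441)/3.9875=1.0367, w=(-17.3072−21.441)/3.9875=-9.7175
k=1: b·v=7.95×1.827=14.5246; √(2b)=3.9875; u=(14.5246+(-18.483))/3.9875=-0.9927, w=(14.5246−(-18.483))/3.9875=8.2778
k=2: b·v=7.95×0.047=0.3736; √(2b)=3.9875; u=(0.3736+31.983)/3.9875=8.1146, w=(0.3736−31.983)/3.9875=-7.9271

0: u=1.0367 w=-9.7175
1: u=-0.9927 w=8.2778
2: u=8.1146 w=-7.9271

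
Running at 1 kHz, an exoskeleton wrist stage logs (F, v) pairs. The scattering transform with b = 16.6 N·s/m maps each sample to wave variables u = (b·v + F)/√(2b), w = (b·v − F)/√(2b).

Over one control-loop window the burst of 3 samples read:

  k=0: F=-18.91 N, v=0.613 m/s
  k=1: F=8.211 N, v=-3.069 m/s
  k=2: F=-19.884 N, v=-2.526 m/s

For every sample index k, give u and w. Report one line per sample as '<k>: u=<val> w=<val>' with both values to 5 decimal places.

0: u=-1.51584 w=5.04791
1: u=-7.41666 w=-10.26674
2: u=-10.72825 w=-3.82642

k=0: b·v=16.6×0.613=10.17580; √(2b)=5.76194; u=(10.17580+(-18.91))/5.76194=-1.51584, w=(10.17580−(-18.91))/5.76194=5.04791
k=1: b·v=16.6×(-3.069)=-50.94540; √(2b)=5.76194; u=(-50.94540+8.211)/5.76194=-7.41666, w=(-50.94540−8.211)/5.76194=-10.26674
k=2: b·v=16.6×(-2.526)=-41.93160; √(2b)=5.76194; u=(-41.93160+(-19.884))/5.76194=-10.72825, w=(-41.93160−(-19.884))/5.76194=-3.82642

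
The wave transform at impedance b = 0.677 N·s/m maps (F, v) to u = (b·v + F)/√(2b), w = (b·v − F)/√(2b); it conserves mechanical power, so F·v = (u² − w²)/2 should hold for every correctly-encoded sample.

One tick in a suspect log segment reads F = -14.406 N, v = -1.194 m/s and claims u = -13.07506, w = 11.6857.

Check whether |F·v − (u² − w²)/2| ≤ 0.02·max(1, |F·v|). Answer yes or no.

yes

F·v = (-14.406)×(-1.194) = 17.2008 W.
(u² − w²)/2 = (170.9572 − 136.5556)/2 = 17.2008 W.
|Δ| = 0.0000;  2% of max(1, |F·v|) = 0.3440.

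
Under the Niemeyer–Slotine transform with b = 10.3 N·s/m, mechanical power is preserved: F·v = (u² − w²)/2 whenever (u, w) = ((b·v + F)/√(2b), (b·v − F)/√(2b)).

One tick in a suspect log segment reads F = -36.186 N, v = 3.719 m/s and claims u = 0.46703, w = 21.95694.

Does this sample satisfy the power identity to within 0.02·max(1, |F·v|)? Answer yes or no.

F·v = (-36.186)×3.719 = -134.5757 W.
(u² − w²)/2 = (0.2181 − 482.1072)/2 = -240.9445 W.
|Δ| = 106.3688;  2% of max(1, |F·v|) = 2.6915.

no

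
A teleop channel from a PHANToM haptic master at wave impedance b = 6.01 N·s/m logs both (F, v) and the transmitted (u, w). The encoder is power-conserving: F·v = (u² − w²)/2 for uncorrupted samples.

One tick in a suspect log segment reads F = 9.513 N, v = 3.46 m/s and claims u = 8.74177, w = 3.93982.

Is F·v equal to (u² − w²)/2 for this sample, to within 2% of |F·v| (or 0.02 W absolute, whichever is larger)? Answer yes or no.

no

F·v = 9.513×3.46 = 32.9150 W.
(u² − w²)/2 = (76.4185 − 15.5222)/2 = 30.4482 W.
|Δ| = 2.4668;  2% of max(1, |F·v|) = 0.6583.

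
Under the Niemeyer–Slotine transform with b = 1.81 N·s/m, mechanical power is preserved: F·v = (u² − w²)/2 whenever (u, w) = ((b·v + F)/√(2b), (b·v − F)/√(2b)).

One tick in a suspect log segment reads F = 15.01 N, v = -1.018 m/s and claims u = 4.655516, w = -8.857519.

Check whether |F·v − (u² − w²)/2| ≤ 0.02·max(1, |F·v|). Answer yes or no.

F·v = 15.01×(-1.018) = -15.280180 W.
(u² − w²)/2 = (21.673829 − 78.455643)/2 = -28.390907 W.
|Δ| = 13.110727;  2% of max(1, |F·v|) = 0.305604.

no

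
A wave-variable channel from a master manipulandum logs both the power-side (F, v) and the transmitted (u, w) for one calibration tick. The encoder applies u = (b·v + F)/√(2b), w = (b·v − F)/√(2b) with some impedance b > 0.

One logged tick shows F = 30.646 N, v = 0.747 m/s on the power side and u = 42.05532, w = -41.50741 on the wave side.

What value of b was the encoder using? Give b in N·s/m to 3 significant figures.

b = 0.269 N·s/m

u + w = 0.54791;  u + w = √(2b)·v, so √(2b) = 0.54791/0.747 = 0.73348.
b = (√(2b))²/2 = 0.53799/2 = 0.26900.
(Check via u − w = 2F/√(2b): u − w = 83.56273, 2F/√(2b) = 83.56322.)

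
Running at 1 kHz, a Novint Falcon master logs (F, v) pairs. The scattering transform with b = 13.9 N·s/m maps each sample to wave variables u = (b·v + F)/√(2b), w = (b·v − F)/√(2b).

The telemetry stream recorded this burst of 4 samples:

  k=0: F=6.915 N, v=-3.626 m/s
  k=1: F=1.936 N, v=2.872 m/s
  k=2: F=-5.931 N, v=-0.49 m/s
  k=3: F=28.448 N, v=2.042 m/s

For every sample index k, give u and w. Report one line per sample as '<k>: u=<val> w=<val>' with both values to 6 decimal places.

k=0: b·v=13.9×(-3.626)=-50.401400; √(2b)=5.272571; u=(-50.401400+6.915)/5.272571=-8.247666, w=(-50.401400−6.915)/5.272571=-10.870675
k=1: b·v=13.9×2.872=39.920800; √(2b)=5.272571; u=(39.920800+1.936)/5.272571=7.938595, w=(39.920800−1.936)/5.272571=7.204228
k=2: b·v=13.9×(-0.49)=-6.811000; √(2b)=5.272571; u=(-6.811000+(-5.931))/5.272571=-2.416658, w=(-6.811000−(-5.931))/5.272571=-0.166902
k=3: b·v=13.9×2.042=28.383800; √(2b)=5.272571; u=(28.383800+28.448)/5.272571=10.778765, w=(28.383800−28.448)/5.272571=-0.012176

0: u=-8.247666 w=-10.870675
1: u=7.938595 w=7.204228
2: u=-2.416658 w=-0.166902
3: u=10.778765 w=-0.012176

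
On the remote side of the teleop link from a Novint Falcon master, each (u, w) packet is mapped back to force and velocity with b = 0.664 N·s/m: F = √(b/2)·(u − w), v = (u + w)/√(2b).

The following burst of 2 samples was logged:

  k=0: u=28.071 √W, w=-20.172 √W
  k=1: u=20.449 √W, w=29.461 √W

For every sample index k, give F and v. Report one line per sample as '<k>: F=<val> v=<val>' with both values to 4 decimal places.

k=0: u−w=48.2430, u+w=7.8990; √(b/2)=0.5762, √(2b)=1.1524; F=0.5762×48.243=27.7973, v=7.8990/1.1524=6.8545
k=1: u−w=-9.0120, u+w=49.9100; √(b/2)=0.5762, √(2b)=1.1524; F=0.5762×(-9.012)=-5.1927, v=49.9100/1.1524=43.3100

0: F=27.7973 v=6.8545
1: F=-5.1927 v=43.3100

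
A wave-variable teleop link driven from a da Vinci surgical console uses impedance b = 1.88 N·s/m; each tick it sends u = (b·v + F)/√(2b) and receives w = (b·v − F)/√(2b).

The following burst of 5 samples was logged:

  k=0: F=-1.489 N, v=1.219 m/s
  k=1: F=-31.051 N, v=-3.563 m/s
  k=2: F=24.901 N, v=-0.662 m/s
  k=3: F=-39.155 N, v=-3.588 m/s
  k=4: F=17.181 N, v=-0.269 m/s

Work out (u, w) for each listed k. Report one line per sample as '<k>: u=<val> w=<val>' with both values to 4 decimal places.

k=0: b·v=1.88×1.219=2.2917; √(2b)=1.9391; u=(2.2917+(-1.489))/1.9391=0.4140, w=(2.2917−(-1.489))/1.9391=1.9498
k=1: b·v=1.88×(-3.563)=-6.6984; √(2b)=1.9391; u=(-6.6984+(-31.051))/1.9391=-19.4678, w=(-6.6984−(-31.051))/1.9391=12.5589
k=2: b·v=1.88×(-0.662)=-1.2446; √(2b)=1.9391; u=(-1.2446+24.901)/1.9391=12.1999, w=(-1.2446−24.901)/1.9391=-13.4835
k=3: b·v=1.88×(-3.588)=-6.7454; √(2b)=1.9391; u=(-6.7454+(-39.155))/1.9391=-23.6713, w=(-6.7454−(-39.155))/1.9391=16.7140
k=4: b·v=1.88×(-0.269)=-0.5057; √(2b)=1.9391; u=(-0.5057+17.181)/1.9391=8.5996, w=(-0.5057−17.181)/1.9391=-9.1212

0: u=0.4140 w=1.9498
1: u=-19.4678 w=12.5589
2: u=12.1999 w=-13.4835
3: u=-23.6713 w=16.7140
4: u=8.5996 w=-9.1212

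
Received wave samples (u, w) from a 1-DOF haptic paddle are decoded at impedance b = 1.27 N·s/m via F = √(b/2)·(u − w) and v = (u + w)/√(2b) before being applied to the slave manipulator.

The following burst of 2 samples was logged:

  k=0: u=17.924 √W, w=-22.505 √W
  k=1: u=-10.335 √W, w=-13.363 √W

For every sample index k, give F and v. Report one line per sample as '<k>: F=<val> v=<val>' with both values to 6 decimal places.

k=0: u−w=40.429000, u+w=-4.581000; √(b/2)=0.796869, √(2b)=1.593738; F=0.796869×40.429=32.216612, v=-4.581000/1.593738=-2.874375
k=1: u−w=3.028000, u+w=-23.698000; √(b/2)=0.796869, √(2b)=1.593738; F=0.796869×3.028=2.412919, v=-23.698000/1.593738=-14.869448

0: F=32.216612 v=-2.874375
1: F=2.412919 v=-14.869448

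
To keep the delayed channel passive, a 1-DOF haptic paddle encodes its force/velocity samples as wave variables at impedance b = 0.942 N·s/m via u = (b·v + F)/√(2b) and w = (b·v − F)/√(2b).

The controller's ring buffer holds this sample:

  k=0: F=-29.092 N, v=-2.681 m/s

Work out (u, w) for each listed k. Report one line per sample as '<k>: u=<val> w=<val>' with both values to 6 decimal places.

0: u=-23.034941 w=19.355031

k=0: b·v=0.942×(-2.681)=-2.525502; √(2b)=1.372589; u=(-2.525502+(-29.092))/1.372589=-23.034941, w=(-2.525502−(-29.092))/1.372589=19.355031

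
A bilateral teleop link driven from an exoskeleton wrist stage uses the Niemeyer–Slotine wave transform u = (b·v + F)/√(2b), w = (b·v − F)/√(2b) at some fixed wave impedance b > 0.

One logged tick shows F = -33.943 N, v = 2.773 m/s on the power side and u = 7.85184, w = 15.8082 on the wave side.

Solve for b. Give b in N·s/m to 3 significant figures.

u + w = 23.6600;  u + w = √(2b)·v, so √(2b) = 23.6600/2.773 = 8.5323.
b = (√(2b))²/2 = 72.8000/2 = 36.4000.
(Check via u − w = 2F/√(2b): u − w = -7.9564, 2F/√(2b) = -7.9564.)

b = 36.4 N·s/m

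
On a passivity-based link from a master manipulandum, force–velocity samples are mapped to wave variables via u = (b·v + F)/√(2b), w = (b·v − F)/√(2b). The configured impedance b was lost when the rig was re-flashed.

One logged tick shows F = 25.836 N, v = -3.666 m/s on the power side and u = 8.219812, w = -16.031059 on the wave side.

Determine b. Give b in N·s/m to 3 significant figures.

u + w = -7.811247;  u + w = √(2b)·v, so √(2b) = -7.811247/(-3.666) = 2.130727.
b = (√(2b))²/2 = 4.540000/2 = 2.270000.
(Check via u − w = 2F/√(2b): u − w = 24.250871, 2F/√(2b) = 24.250872.)

b = 2.27 N·s/m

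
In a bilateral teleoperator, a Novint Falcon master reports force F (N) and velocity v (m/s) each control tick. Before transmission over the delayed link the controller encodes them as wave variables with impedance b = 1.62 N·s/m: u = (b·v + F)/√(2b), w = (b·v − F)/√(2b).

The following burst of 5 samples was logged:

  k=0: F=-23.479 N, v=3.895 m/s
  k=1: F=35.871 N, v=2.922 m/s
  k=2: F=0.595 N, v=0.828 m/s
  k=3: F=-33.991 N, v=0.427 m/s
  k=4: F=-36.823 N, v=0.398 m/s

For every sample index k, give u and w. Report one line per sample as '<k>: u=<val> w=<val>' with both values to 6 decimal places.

0: u=-9.538389 w=16.549389
1: u=22.558133 w=-17.298533
2: u=1.075756 w=0.414644
3: u=-18.499589 w=19.268189
4: u=-20.099022 w=20.815422

k=0: b·v=1.62×3.895=6.309900; √(2b)=1.800000; u=(6.309900+(-23.479))/1.800000=-9.538389, w=(6.309900−(-23.479))/1.800000=16.549389
k=1: b·v=1.62×2.922=4.733640; √(2b)=1.800000; u=(4.733640+35.871)/1.800000=22.558133, w=(4.733640−35.871)/1.800000=-17.298533
k=2: b·v=1.62×0.828=1.341360; √(2b)=1.800000; u=(1.341360+0.595)/1.800000=1.075756, w=(1.341360−0.595)/1.800000=0.414644
k=3: b·v=1.62×0.427=0.691740; √(2b)=1.800000; u=(0.691740+(-33.991))/1.800000=-18.499589, w=(0.691740−(-33.991))/1.800000=19.268189
k=4: b·v=1.62×0.398=0.644760; √(2b)=1.800000; u=(0.644760+(-36.823))/1.800000=-20.099022, w=(0.644760−(-36.823))/1.800000=20.815422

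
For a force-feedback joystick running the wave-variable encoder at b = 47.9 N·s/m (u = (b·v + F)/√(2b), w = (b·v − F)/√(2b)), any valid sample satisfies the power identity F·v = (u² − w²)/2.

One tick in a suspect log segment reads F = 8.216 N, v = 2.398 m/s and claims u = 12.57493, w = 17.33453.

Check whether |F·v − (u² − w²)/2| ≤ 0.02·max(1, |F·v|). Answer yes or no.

no

F·v = 8.216×2.398 = 19.7020 W.
(u² − w²)/2 = (158.1289 − 300.4859)/2 = -71.1785 W.
|Δ| = 90.8805;  2% of max(1, |F·v|) = 0.3940.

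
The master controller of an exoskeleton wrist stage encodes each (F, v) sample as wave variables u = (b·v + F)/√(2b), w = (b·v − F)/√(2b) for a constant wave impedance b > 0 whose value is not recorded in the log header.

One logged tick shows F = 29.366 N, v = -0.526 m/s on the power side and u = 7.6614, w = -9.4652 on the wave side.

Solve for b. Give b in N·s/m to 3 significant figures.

u + w = -1.8038;  u + w = √(2b)·v, so √(2b) = -1.8038/(-0.526) = 3.4293.
b = (√(2b))²/2 = 11.7599/2 = 5.8800.
(Check via u − w = 2F/√(2b): u − w = 17.1266, 2F/√(2b) = 17.1266.)

b = 5.88 N·s/m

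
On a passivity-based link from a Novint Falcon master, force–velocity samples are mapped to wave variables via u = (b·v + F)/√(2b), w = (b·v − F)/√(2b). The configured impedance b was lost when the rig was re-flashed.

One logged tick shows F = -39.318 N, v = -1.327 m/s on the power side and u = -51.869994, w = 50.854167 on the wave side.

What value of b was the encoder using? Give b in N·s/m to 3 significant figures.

b = 0.293 N·s/m

u + w = -1.015827;  u + w = √(2b)·v, so √(2b) = -1.015827/(-1.327) = 0.765506.
b = (√(2b))²/2 = 0.586000/2 = 0.293000.
(Check via u − w = 2F/√(2b): u − w = -102.724161, 2F/√(2b) = -102.724157.)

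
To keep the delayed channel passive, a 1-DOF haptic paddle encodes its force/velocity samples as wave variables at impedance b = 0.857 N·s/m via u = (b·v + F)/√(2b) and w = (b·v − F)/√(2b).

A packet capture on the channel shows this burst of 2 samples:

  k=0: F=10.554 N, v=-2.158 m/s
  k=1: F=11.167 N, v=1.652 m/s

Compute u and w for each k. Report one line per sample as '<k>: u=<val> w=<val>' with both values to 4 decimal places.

k=0: b·v=0.857×(-2.158)=-1.8494; √(2b)=1.3092; u=(-1.8494+10.554)/1.3092=6.6488, w=(-1.8494−10.554)/1.3092=-9.4740
k=1: b·v=0.857×1.652=1.4158; √(2b)=1.3092; u=(1.4158+11.167)/1.3092=9.6110, w=(1.4158−11.167)/1.3092=-7.4483

0: u=6.6488 w=-9.4740
1: u=9.6110 w=-7.4483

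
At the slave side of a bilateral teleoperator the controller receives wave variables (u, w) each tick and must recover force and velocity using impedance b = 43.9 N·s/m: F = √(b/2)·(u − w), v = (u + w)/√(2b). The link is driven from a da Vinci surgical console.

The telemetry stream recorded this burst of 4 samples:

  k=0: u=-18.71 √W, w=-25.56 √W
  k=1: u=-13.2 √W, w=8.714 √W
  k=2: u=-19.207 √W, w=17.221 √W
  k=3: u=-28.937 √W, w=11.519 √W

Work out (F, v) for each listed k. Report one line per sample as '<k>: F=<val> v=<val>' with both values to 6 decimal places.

0: F=32.092817 v=-4.724570
1: F=-102.668903 v=-0.478754
2: F=-170.668193 v=-0.211949
3: F=-189.539706 v=-1.858879

k=0: u−w=6.850000, u+w=-44.270000; √(b/2)=4.685083, √(2b)=9.370165; F=4.685083×6.85=32.092817, v=-44.270000/9.370165=-4.724570
k=1: u−w=-21.914000, u+w=-4.486000; √(b/2)=4.685083, √(2b)=9.370165; F=4.685083×(-21.914)=-102.668903, v=-4.486000/9.370165=-0.478754
k=2: u−w=-36.428000, u+w=-1.986000; √(b/2)=4.685083, √(2b)=9.370165; F=4.685083×(-36.428)=-170.668193, v=-1.986000/9.370165=-0.211949
k=3: u−w=-40.456000, u+w=-17.418000; √(b/2)=4.685083, √(2b)=9.370165; F=4.685083×(-40.456)=-189.539706, v=-17.418000/9.370165=-1.858879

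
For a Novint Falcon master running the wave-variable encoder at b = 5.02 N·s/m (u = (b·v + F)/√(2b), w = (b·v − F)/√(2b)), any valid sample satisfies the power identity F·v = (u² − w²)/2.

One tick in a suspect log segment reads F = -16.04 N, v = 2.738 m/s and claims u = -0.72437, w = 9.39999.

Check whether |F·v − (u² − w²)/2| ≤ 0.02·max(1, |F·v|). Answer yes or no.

yes

F·v = (-16.04)×2.738 = -43.9175 W.
(u² − w²)/2 = (0.5247 − 88.3598)/2 = -43.9176 W.
|Δ| = 0.0000;  2% of max(1, |F·v|) = 0.8784.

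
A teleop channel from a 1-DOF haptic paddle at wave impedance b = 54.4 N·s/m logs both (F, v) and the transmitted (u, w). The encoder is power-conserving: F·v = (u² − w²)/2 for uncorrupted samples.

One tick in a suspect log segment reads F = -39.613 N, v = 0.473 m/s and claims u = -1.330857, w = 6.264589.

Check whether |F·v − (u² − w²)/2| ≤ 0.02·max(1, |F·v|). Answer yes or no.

yes

F·v = (-39.613)×0.473 = -18.736949 W.
(u² − w²)/2 = (1.771180 − 39.245075)/2 = -18.736947 W.
|Δ| = 0.000002;  2% of max(1, |F·v|) = 0.374739.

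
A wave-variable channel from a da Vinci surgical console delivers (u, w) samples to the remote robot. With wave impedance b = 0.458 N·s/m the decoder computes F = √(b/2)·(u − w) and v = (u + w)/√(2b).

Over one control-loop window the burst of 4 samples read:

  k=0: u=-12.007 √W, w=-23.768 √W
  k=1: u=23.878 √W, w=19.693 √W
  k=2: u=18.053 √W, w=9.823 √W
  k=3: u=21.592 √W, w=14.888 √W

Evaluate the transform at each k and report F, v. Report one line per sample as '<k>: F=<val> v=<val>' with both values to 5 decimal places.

0: F=5.62810 v=-37.37936
1: F=2.00269 v=45.52498
2: F=3.93838 v=29.12613
3: F=3.20813 v=38.11598

k=0: u−w=11.76100, u+w=-35.77500; √(b/2)=0.47854, √(2b)=0.95708; F=0.47854×11.761=5.62810, v=-35.77500/0.95708=-37.37936
k=1: u−w=4.18500, u+w=43.57100; √(b/2)=0.47854, √(2b)=0.95708; F=0.47854×4.185=2.00269, v=43.57100/0.95708=45.52498
k=2: u−w=8.23000, u+w=27.87600; √(b/2)=0.47854, √(2b)=0.95708; F=0.47854×8.23=3.93838, v=27.87600/0.95708=29.12613
k=3: u−w=6.70400, u+w=36.48000; √(b/2)=0.47854, √(2b)=0.95708; F=0.47854×6.704=3.20813, v=36.48000/0.95708=38.11598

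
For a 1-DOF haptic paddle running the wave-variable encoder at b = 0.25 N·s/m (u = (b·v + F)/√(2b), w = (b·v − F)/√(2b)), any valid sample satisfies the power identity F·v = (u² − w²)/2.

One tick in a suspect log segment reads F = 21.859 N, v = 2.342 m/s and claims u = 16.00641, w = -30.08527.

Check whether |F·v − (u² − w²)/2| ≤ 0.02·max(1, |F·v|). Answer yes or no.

F·v = 21.859×2.342 = 51.19378 W.
(u² − w²)/2 = (256.20516 − 905.12347)/2 = -324.45915 W.
|Δ| = 375.65293;  2% of max(1, |F·v|) = 1.02388.

no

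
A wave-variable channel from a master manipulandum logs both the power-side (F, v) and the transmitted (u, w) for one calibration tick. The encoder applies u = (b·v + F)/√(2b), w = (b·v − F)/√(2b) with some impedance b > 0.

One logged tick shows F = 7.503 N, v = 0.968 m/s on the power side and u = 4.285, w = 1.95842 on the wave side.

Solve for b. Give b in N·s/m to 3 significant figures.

b = 20.8 N·s/m

u + w = 6.24342;  u + w = √(2b)·v, so √(2b) = 6.24342/0.968 = 6.44981.
b = (√(2b))²/2 = 41.60010/2 = 20.80005.
(Check via u − w = 2F/√(2b): u − w = 2.32658, 2F/√(2b) = 2.32658.)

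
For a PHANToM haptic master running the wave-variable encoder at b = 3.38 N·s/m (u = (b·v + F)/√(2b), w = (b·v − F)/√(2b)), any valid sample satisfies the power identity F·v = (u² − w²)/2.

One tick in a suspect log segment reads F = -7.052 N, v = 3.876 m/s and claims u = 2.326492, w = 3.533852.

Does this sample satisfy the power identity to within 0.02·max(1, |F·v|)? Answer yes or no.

no

F·v = (-7.052)×3.876 = -27.333552 W.
(u² − w²)/2 = (5.412565 − 12.488110)/2 = -3.537772 W.
|Δ| = 23.795780;  2% of max(1, |F·v|) = 0.546671.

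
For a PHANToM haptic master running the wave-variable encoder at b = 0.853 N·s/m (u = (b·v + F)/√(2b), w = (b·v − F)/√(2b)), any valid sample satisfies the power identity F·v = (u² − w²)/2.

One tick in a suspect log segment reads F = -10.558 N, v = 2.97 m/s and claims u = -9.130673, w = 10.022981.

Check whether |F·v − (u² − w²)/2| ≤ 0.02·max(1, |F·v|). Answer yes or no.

F·v = (-10.558)×2.97 = -31.357260 W.
(u² − w²)/2 = (83.369189 − 100.460148)/2 = -8.545479 W.
|Δ| = 22.811781;  2% of max(1, |F·v|) = 0.627145.

no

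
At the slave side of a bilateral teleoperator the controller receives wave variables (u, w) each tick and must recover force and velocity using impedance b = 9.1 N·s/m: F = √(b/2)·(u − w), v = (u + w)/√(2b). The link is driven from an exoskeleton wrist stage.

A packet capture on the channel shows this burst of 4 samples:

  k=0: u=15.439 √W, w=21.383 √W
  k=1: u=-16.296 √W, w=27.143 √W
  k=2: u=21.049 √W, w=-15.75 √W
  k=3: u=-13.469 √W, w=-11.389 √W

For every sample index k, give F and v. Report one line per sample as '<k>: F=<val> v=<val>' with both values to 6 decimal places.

0: F=-12.678985 v=8.631210
1: F=-92.658554 v=2.542576
2: F=78.494950 v=1.242105
3: F=-4.436792 v=-5.826805

k=0: u−w=-5.944000, u+w=36.822000; √(b/2)=2.133073, √(2b)=4.266146; F=2.133073×(-5.944)=-12.678985, v=36.822000/4.266146=8.631210
k=1: u−w=-43.439000, u+w=10.847000; √(b/2)=2.133073, √(2b)=4.266146; F=2.133073×(-43.439)=-92.658554, v=10.847000/4.266146=2.542576
k=2: u−w=36.799000, u+w=5.299000; √(b/2)=2.133073, √(2b)=4.266146; F=2.133073×36.799=78.494950, v=5.299000/4.266146=1.242105
k=3: u−w=-2.080000, u+w=-24.858000; √(b/2)=2.133073, √(2b)=4.266146; F=2.133073×(-2.08)=-4.436792, v=-24.858000/4.266146=-5.826805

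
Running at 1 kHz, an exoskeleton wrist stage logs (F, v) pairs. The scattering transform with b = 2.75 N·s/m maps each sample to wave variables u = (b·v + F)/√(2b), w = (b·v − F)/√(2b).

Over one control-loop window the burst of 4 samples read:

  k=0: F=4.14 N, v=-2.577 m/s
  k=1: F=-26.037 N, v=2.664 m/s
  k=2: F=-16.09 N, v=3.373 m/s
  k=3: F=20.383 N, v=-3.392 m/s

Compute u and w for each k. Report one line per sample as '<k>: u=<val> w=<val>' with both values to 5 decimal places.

k=0: b·v=2.75×(-2.577)=-7.08675; √(2b)=2.34521; u=(-7.08675+4.14)/2.34521=-1.25650, w=(-7.08675−4.14)/2.34521=-4.78710
k=1: b·v=2.75×2.664=7.32600; √(2b)=2.34521; u=(7.32600+(-26.037))/2.34521=-7.97840, w=(7.32600−(-26.037))/2.34521=14.22603
k=2: b·v=2.75×3.373=9.27575; √(2b)=2.34521; u=(9.27575+(-16.09))/2.34521=-2.90561, w=(9.27575−(-16.09))/2.34521=10.81599
k=3: b·v=2.75×(-3.392)=-9.32800; √(2b)=2.34521; u=(-9.32800+20.383)/2.34521=4.71387, w=(-9.32800−20.383)/2.34521=-12.66881

0: u=-1.25650 w=-4.78710
1: u=-7.97840 w=14.22603
2: u=-2.90561 w=10.81599
3: u=4.71387 w=-12.66881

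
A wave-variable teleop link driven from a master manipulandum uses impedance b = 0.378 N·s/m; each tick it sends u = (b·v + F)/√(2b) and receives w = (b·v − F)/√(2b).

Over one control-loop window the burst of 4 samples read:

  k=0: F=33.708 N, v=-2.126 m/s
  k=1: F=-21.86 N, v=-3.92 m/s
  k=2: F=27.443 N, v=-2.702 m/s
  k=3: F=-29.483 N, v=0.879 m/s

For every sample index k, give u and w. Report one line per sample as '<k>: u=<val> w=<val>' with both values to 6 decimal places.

0: u=37.843623 w=-39.692143
1: u=-26.845574 w=23.437203
2: u=30.387778 w=-32.737120
3: u=-33.526534 w=34.290809

k=0: b·v=0.378×(-2.126)=-0.803628; √(2b)=0.869483; u=(-0.803628+33.708)/0.869483=37.843623, w=(-0.803628−33.708)/0.869483=-39.692143
k=1: b·v=0.378×(-3.92)=-1.481760; √(2b)=0.869483; u=(-1.481760+(-21.86))/0.869483=-26.845574, w=(-1.481760−(-21.86))/0.869483=23.437203
k=2: b·v=0.378×(-2.702)=-1.021356; √(2b)=0.869483; u=(-1.021356+27.443)/0.869483=30.387778, w=(-1.021356−27.443)/0.869483=-32.737120
k=3: b·v=0.378×0.879=0.332262; √(2b)=0.869483; u=(0.332262+(-29.483))/0.869483=-33.526534, w=(0.332262−(-29.483))/0.869483=34.290809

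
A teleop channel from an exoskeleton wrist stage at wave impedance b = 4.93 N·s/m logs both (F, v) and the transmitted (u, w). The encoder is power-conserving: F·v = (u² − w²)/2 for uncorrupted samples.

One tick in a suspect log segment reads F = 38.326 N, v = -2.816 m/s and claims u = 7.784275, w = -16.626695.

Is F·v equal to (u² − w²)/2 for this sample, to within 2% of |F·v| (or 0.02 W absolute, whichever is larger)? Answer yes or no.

yes

F·v = 38.326×(-2.816) = -107.926016 W.
(u² − w²)/2 = (60.594937 − 276.446987)/2 = -107.926025 W.
|Δ| = 0.000009;  2% of max(1, |F·v|) = 2.158520.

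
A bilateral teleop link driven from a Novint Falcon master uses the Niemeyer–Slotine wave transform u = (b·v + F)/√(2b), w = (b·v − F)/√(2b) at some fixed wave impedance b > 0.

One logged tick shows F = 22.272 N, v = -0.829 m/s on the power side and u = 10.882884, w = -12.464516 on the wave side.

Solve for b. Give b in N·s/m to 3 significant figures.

u + w = -1.581632;  u + w = √(2b)·v, so √(2b) = -1.581632/(-0.829) = 1.907879.
b = (√(2b))²/2 = 3.640004/2 = 1.820002.
(Check via u − w = 2F/√(2b): u − w = 23.347400, 2F/√(2b) = 23.347388.)

b = 1.82 N·s/m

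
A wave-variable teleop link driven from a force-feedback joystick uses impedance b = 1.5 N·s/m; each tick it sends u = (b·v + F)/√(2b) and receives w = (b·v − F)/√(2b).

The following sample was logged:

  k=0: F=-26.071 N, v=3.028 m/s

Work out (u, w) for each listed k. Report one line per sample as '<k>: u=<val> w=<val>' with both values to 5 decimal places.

k=0: b·v=1.5×3.028=4.54200; √(2b)=1.73205; u=(4.54200+(-26.071))/1.73205=-12.42977, w=(4.54200−(-26.071))/1.73205=17.67442

0: u=-12.42977 w=17.67442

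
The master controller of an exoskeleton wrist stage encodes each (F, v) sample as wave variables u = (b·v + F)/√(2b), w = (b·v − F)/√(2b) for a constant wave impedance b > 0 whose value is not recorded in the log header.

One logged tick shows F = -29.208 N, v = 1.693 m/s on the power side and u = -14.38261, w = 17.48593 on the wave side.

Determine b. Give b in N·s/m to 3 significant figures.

u + w = 3.10332;  u + w = √(2b)·v, so √(2b) = 3.10332/1.693 = 1.83303.
b = (√(2b))²/2 = 3.36000/2 = 1.68000.
(Check via u − w = 2F/√(2b): u − w = -31.86854, 2F/√(2b) = -31.86854.)

b = 1.68 N·s/m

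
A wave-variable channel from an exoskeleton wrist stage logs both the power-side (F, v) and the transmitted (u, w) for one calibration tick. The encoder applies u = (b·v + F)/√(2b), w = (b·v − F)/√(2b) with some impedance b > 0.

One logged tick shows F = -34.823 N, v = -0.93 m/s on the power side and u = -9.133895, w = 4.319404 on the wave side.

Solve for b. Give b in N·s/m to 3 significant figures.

u + w = -4.814491;  u + w = √(2b)·v, so √(2b) = -4.814491/(-0.93) = 5.176872.
b = (√(2b))²/2 = 26.800004/2 = 13.400002.
(Check via u − w = 2F/√(2b): u − w = -13.453299, 2F/√(2b) = -13.453298.)

b = 13.4 N·s/m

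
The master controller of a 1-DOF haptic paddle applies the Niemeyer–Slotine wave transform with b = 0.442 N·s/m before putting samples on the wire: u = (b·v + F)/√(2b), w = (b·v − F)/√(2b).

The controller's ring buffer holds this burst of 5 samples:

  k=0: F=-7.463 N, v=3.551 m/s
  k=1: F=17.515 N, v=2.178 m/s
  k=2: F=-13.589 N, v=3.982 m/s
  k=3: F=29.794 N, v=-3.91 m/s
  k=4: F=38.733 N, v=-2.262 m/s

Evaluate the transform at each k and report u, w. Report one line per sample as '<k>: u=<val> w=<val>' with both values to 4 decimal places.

0: u=-6.2682 w=9.6069
1: u=19.6527 w=-17.6049
2: u=-12.5811 w=16.3251
3: u=29.8505 w=-33.5267
4: u=40.1326 w=-42.2594

k=0: b·v=0.442×3.551=1.5695; √(2b)=0.9402; u=(1.5695+(-7.463))/0.9402=-6.2682, w=(1.5695−(-7.463))/0.9402=9.6069
k=1: b·v=0.442×2.178=0.9627; √(2b)=0.9402; u=(0.9627+17.515)/0.9402=19.6527, w=(0.9627−17.515)/0.9402=-17.6049
k=2: b·v=0.442×3.982=1.7600; √(2b)=0.9402; u=(1.7600+(-13.589))/0.9402=-12.5811, w=(1.7600−(-13.589))/0.9402=16.3251
k=3: b·v=0.442×(-3.91)=-1.7282; √(2b)=0.9402; u=(-1.7282+29.794)/0.9402=29.8505, w=(-1.7282−29.794)/0.9402=-33.5267
k=4: b·v=0.442×(-2.262)=-0.9998; √(2b)=0.9402; u=(-0.9998+38.733)/0.9402=40.1326, w=(-0.9998−38.733)/0.9402=-42.2594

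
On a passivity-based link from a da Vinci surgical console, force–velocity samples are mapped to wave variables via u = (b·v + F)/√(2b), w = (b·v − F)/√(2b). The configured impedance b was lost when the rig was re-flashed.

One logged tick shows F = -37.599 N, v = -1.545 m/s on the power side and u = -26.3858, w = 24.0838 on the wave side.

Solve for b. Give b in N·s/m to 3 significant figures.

b = 1.11 N·s/m

u + w = -2.30200;  u + w = √(2b)·v, so √(2b) = -2.30200/(-1.545) = 1.48997.
b = (√(2b))²/2 = 2.22000/2 = 1.11000.
(Check via u − w = 2F/√(2b): u − w = -50.46960, 2F/√(2b) = -50.46955.)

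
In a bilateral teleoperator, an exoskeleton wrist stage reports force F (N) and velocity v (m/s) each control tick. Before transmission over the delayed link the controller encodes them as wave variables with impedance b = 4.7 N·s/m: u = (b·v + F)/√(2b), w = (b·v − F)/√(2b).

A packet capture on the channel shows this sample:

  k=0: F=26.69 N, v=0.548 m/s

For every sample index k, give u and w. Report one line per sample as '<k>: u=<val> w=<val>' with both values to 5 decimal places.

k=0: b·v=4.7×0.548=2.57560; √(2b)=3.06594; u=(2.57560+26.69)/3.06594=9.54539, w=(2.57560−26.69)/3.06594=-7.86525

0: u=9.54539 w=-7.86525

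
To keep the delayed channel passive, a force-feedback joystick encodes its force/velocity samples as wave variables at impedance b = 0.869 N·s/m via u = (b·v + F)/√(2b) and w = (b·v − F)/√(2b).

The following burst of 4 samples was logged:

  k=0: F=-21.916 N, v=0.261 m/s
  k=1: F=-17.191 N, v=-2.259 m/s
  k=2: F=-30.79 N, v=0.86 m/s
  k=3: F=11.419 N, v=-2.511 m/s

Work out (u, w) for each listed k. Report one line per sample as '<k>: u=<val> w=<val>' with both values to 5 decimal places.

0: u=-16.45199 w=16.79608
1: u=-14.52902 w=11.55090
2: u=-22.78838 w=23.92215
3: u=7.00653 w=-10.31687

k=0: b·v=0.869×0.261=0.22681; √(2b)=1.31833; u=(0.22681+(-21.916))/1.31833=-16.45199, w=(0.22681−(-21.916))/1.31833=16.79608
k=1: b·v=0.869×(-2.259)=-1.96307; √(2b)=1.31833; u=(-1.96307+(-17.191))/1.31833=-14.52902, w=(-1.96307−(-17.191))/1.31833=11.55090
k=2: b·v=0.869×0.86=0.74734; √(2b)=1.31833; u=(0.74734+(-30.79))/1.31833=-22.78838, w=(0.74734−(-30.79))/1.31833=23.92215
k=3: b·v=0.869×(-2.511)=-2.18206; √(2b)=1.31833; u=(-2.18206+11.419)/1.31833=7.00653, w=(-2.18206−11.419)/1.31833=-10.31687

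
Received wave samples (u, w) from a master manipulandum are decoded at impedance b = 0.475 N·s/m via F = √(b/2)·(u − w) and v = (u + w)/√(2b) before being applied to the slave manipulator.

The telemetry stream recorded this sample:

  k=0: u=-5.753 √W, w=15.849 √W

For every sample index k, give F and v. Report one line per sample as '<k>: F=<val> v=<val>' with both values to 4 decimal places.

0: F=-10.5275 v=10.3583

k=0: u−w=-21.6020, u+w=10.0960; √(b/2)=0.4873, √(2b)=0.9747; F=0.4873×(-21.602)=-10.5275, v=10.0960/0.9747=10.3583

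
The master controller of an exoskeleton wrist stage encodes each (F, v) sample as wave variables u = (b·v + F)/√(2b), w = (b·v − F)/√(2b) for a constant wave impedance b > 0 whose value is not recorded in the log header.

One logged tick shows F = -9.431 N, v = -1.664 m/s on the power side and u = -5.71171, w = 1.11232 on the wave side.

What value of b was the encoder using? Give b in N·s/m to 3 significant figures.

b = 3.82 N·s/m

u + w = -4.5994;  u + w = √(2b)·v, so √(2b) = -4.5994/(-1.664) = 2.7641.
b = (√(2b))²/2 = 7.6400/2 = 3.8200.
(Check via u − w = 2F/√(2b): u − w = -6.8240, 2F/√(2b) = -6.8240.)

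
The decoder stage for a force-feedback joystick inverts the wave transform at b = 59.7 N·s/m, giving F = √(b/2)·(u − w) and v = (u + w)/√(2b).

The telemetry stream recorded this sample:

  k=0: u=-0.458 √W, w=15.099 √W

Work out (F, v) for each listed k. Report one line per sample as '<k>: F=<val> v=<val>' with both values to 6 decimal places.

0: F=-84.995908 v=1.339888

k=0: u−w=-15.557000, u+w=14.641000; √(b/2)=5.463515, √(2b)=10.927031; F=5.463515×(-15.557)=-84.995908, v=14.641000/10.927031=1.339888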